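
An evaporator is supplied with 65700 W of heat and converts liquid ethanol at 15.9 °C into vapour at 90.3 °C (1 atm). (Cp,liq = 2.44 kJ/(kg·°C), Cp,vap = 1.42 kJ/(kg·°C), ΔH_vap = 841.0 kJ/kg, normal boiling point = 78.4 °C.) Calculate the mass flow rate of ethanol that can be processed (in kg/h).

Δh = 2.44×(78.4−15.9) + 841.0 + 1.42×(90.3−78.4) = 1010.4 kJ/kg
Q = 65700 W = 65.7 kJ/s = 236520 kJ/h
ṁ = Q/Δh = 236520 / 1010.4 = 234.09 kg/h

ṁ = 234 kg/h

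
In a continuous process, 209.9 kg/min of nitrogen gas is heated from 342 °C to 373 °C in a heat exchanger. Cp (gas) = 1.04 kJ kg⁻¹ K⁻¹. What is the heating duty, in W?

Q = ṁ·Cp·ΔT = 209.9 × 1.04 × (373 − 342) = 6767.2 kJ/min
Converting: 6767.2 / 60 s = 112.79 kW
Heating duty = 112790 W

Q = 113000 W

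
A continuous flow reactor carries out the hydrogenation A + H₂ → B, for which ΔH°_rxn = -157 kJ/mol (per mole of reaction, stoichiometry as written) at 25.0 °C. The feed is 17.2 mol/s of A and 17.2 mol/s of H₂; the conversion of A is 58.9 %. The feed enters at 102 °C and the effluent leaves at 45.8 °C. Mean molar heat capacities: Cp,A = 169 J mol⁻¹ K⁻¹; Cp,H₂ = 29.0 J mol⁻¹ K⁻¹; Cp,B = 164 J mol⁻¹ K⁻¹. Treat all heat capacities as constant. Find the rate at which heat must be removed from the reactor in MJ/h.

Q_out = 6440 MJ/h

Extent of reaction ξ = 0.589 × 17.2 = 10.131 mol/s
Reaction term: ξ·ΔH°_rxn = 10.131 × -157 = -1590.5 kJ/s
Sensible, feed 102→25 °C: -262.23 kJ/s
Outlet flows (mol/s): A 7.0692, H₂ 7.0692, B 10.131
Sensible, products 25→45.8 °C: 63.672 kJ/s
Q = ΔH = -1789.1 kJ/s = -1789.1 kW
Heat removed = 6440.7 MJ/h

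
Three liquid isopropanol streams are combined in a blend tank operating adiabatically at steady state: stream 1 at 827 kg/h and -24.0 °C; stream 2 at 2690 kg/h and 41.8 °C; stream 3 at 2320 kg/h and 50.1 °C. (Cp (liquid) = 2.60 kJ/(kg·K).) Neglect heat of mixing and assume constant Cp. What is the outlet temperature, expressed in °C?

T_out = 35.8 °C

Energy balance with Q = 0: Σ ṁᵢCp,ᵢ(T_out − Tᵢ) = 0
T_out = Σ ṁᵢCp,ᵢTᵢ / Σ ṁᵢCp,ᵢ
      = 542950 / 15176 = 35.776 °C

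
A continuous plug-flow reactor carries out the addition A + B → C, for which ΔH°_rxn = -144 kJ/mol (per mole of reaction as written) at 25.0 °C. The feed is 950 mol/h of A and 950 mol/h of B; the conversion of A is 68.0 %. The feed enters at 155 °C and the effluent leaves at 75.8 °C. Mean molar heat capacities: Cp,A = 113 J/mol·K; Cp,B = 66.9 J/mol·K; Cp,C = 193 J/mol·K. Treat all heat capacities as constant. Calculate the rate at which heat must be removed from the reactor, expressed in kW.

Q_out = 29.5 kW

Extent of reaction ξ = 0.680 × 950 = 646 mol/h
Reaction term: ξ·ΔH°_rxn = 646 × -144 = -93024 kJ/h
Sensible, feed 155→25 °C: -22218 kJ/h
Outlet flows (mol/h): A 304, B 304, C 646
Sensible, products 25→75.8 °C: 9111.9 kJ/h
Q = ΔH = -106130 kJ/h = -29.48 kW
Heat removed = 29.48 kW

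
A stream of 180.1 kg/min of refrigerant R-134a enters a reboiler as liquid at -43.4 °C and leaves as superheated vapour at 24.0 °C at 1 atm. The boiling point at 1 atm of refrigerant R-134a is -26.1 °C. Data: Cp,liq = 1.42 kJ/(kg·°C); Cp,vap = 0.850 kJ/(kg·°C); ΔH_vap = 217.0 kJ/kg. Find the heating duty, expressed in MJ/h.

liquid -43.4→-26.1 °C: 24.566 kJ/kg
vaporisation at -26.1 °C: 217 kJ/kg
vapour -26.1→24.0 °C: 42.585 kJ/kg
Δh = 24.566 + 217 + 42.585 = 284.15 kJ/kg
Q = ṁ·Δh = 180.1 kg/min × 284.15 kJ/kg = 51176 kJ/min
|Q| = 852.93 kW = 3070.5 MJ/h

Q = 3070 MJ/h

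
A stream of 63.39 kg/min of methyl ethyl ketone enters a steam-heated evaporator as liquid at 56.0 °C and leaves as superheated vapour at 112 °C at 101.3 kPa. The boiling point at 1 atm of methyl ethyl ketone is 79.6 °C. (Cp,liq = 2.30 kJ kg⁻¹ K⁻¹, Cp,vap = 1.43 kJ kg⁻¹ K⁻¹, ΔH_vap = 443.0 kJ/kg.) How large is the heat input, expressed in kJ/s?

liquid 56.0→79.6 °C: 54.28 kJ/kg
vaporisation at 79.6 °C: 443 kJ/kg
vapour 79.6→112 °C: 46.332 kJ/kg
Δh = 54.28 + 443 + 46.332 = 543.61 kJ/kg
Q = ṁ·Δh = 63.39 kg/min × 543.61 kJ/kg = 34460 kJ/min
|Q| = 574.33 kW

Q = 574 kJ/s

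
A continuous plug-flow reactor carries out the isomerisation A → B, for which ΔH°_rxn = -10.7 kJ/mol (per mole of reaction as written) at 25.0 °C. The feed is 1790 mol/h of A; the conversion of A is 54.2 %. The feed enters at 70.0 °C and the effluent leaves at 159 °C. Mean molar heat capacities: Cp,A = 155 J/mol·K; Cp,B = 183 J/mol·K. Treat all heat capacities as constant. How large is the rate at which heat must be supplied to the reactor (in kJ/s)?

Extent of reaction ξ = 0.542 × 1790 = 970.18 mol/h
Reaction term: ξ·ΔH°_rxn = 970.18 × -10.7 = -10381 kJ/h
Sensible, feed 70.0→25 °C: -12485 kJ/h
Outlet flows (mol/h): A 819.82, B 970.18
Sensible, products 25→159 °C: 40818 kJ/h
Q = ΔH = 17952 kJ/h = 4.9867 kW
Heat supplied = 4.9867 kJ/s

Q_in = 4.99 kJ/s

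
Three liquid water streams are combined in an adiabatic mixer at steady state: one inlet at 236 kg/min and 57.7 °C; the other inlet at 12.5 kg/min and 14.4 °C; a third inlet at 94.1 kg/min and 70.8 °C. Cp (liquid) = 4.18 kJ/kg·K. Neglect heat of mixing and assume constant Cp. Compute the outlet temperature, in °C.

T_out = 59.7 °C

No heat crosses the boundary, so H_out = H_in.
T_out = Σ ṁᵢCp,ᵢTᵢ / Σ ṁᵢCp,ᵢ
      = 85521 / 1432.1 = 59.718 °C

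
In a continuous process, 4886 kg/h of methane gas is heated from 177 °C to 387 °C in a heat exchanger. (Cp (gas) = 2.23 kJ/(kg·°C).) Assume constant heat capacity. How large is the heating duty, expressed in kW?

Q = ṁ·Cp·ΔT = 4886 × 2.23 × (387 − 177) = 2.2881e+06 kJ/h
Converting: 2.2881e+06 / 3600 s = 635.59 kW

Q = 636 kW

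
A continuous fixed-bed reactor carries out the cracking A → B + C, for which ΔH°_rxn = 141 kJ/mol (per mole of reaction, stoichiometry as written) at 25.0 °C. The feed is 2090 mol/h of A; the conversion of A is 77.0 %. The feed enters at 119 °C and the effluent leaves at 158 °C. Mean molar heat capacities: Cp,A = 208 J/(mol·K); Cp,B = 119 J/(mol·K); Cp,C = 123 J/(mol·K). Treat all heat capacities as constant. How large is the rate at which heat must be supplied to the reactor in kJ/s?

Extent of reaction ξ = 0.770 × 2090 = 1609.3 mol/h
Reaction term: ξ·ΔH°_rxn = 1609.3 × 141 = 226910 kJ/h
Sensible, feed 119→25 °C: -40864 kJ/h
Outlet flows (mol/h): A 480.7, B 1609.3, C 1609.3
Sensible, products 25→158 °C: 65095 kJ/h
Q = ΔH = 251140 kJ/h = 69.762 kW
Heat supplied = 69.762 kJ/s

Q_in = 69.8 kJ/s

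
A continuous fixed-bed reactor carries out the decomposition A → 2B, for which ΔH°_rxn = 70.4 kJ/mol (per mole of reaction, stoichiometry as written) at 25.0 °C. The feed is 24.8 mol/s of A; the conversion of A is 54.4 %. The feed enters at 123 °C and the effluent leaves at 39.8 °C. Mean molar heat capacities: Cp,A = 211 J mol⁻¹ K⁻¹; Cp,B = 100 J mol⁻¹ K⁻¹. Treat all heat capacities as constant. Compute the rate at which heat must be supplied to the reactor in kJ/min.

Q_in = 30700 kJ/min

Extent of reaction ξ = 0.544 × 24.8 = 13.491 mol/s
Reaction term: ξ·ΔH°_rxn = 13.491 × 70.4 = 949.78 kJ/s
Sensible, feed 123→25 °C: -512.81 kJ/s
Outlet flows (mol/s): A 11.309, B 26.982
Sensible, products 25→39.8 °C: 75.249 kJ/s
Q = ΔH = 512.22 kJ/s = 512.22 kW
Heat supplied = 30733 kJ/min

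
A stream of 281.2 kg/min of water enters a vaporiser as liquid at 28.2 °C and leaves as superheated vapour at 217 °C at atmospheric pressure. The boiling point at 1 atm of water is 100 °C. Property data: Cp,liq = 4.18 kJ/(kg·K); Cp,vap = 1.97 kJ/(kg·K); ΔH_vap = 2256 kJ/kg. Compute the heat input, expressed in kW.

Q = 13100 kW

liquid 28.2→100 °C: 300.12 kJ/kg
vaporisation at 100 °C: 2256 kJ/kg
vapour 100→217 °C: 230.49 kJ/kg
Δh = 300.12 + 2256 + 230.49 = 2786.6 kJ/kg
Q = ṁ·Δh = 281.2 kg/min × 2786.6 kJ/kg = 783600 kJ/min
|Q| = 13060 kW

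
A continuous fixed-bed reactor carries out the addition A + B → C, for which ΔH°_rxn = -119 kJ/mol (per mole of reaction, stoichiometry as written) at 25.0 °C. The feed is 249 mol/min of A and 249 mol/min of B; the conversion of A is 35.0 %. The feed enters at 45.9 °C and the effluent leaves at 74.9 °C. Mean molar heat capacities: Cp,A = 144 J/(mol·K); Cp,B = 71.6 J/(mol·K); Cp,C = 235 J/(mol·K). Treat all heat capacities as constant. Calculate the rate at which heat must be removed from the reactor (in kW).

Extent of reaction ξ = 0.350 × 249 = 87.15 mol/min
Reaction term: ξ·ΔH°_rxn = 87.15 × -119 = -10371 kJ/min
Sensible, feed 45.9→25 °C: -1122 kJ/min
Outlet flows (mol/min): A 161.85, B 161.85, C 87.15
Sensible, products 25→74.9 °C: 2763.2 kJ/min
Q = ΔH = -8729.6 kJ/min = -145.49 kW
Heat removed = 145.49 kW

Q_out = 145 kW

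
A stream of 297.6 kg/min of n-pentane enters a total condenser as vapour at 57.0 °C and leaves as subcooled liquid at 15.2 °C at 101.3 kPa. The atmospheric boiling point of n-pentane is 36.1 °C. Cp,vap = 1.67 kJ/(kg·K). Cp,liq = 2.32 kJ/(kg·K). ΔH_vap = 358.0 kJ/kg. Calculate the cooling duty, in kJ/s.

vapour 57.0→36.1 °C: -34.903 kJ/kg
condensation at 36.1 °C: -358 kJ/kg
liquid 36.1→15.2 °C: -48.488 kJ/kg
Δh = -34.903 + -358 + -48.488 = -441.39 kJ/kg
Q = ṁ·Δh = 297.6 kg/min × -441.39 kJ/kg = -131360 kJ/min
|Q| = 2189.3 kW

Q_c = 2190 kJ/s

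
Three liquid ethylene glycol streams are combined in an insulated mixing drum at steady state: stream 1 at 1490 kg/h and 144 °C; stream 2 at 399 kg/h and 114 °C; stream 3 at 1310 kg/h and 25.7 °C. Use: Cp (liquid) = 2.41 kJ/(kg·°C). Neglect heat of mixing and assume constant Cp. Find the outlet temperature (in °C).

T_out = 91.8 °C

Energy balance with Q = 0: Σ ṁᵢCp,ᵢ(T_out − Tᵢ) = 0
Σ ṁᵢCp,ᵢTᵢ = 1490×2.41×144 + 399×2.41×114 + 1310×2.41×25.7 = 707850
Σ ṁᵢCp,ᵢ = 1490×2.41 + 399×2.41 + 1310×2.41 = 7709.6
T_out = 707850 / 7709.6 = 91.814 °C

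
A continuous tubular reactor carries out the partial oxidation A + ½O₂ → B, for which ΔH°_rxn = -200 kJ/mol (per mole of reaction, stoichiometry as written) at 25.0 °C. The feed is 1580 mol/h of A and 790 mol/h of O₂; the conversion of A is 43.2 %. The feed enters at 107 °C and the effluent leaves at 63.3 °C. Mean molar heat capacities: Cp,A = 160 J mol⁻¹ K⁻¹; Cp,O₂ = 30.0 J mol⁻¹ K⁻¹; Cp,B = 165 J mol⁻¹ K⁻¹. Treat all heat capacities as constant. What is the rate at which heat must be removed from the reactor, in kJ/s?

Extent of reaction ξ = 0.432 × 1580 = 682.56 mol/h
Reaction term: ξ·ΔH°_rxn = 682.56 × -200 = -136510 kJ/h
Sensible, feed 107→25 °C: -22673 kJ/h
Outlet flows (mol/h): A 897.44, O₂ 448.72, B 682.56
Sensible, products 25→63.3 °C: 10329 kJ/h
Q = ΔH = -148860 kJ/h = -41.349 kW
Heat removed = 41.349 kJ/s

Q_out = 41.3 kJ/s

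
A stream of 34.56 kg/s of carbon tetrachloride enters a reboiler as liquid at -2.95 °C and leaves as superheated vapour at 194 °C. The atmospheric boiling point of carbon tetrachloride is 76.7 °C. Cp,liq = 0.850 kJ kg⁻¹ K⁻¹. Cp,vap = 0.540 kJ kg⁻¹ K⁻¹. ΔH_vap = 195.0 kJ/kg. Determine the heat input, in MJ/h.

Q = 40600 MJ/h

liquid -2.95→76.7 °C: 67.703 kJ/kg
vaporisation at 76.7 °C: 195 kJ/kg
vapour 76.7→194 °C: 63.342 kJ/kg
Δh = 67.703 + 195 + 63.342 = 326.04 kJ/kg
Q = ṁ·Δh = 34.56 kg/s × 326.04 kJ/kg = 11268 kJ/s
|Q| = 11268 kW = 40565 MJ/h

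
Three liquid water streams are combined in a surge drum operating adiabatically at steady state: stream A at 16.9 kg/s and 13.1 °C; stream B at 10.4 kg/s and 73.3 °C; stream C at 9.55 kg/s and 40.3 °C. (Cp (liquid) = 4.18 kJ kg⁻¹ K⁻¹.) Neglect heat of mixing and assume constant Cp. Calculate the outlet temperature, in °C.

T_out = 37.1 °C

No heat crosses the boundary, so H_out = H_in.
T_out = Σ ṁᵢCp,ᵢTᵢ / Σ ṁᵢCp,ᵢ
      = 5720.6 / 154.03 = 37.139 °C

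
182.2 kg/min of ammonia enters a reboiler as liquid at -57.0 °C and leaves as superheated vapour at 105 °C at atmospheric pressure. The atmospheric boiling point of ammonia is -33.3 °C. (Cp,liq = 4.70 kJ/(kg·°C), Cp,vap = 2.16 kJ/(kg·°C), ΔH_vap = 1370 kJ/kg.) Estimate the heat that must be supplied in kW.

Q = 5410 kW

liquid -57.0→-33.3 °C: 111.39 kJ/kg
vaporisation at -33.3 °C: 1370 kJ/kg
vapour -33.3→105 °C: 298.73 kJ/kg
Δh = 111.39 + 1370 + 298.73 = 1780.1 kJ/kg
Q = ṁ·Δh = 182.2 kg/min × 1780.1 kJ/kg = 324340 kJ/min
|Q| = 5405.6 kW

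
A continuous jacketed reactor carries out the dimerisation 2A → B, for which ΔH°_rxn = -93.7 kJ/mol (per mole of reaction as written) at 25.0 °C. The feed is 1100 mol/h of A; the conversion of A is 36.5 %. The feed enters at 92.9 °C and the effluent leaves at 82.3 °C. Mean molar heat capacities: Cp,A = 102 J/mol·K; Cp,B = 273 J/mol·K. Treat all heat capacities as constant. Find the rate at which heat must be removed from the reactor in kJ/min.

Q_out = 320 kJ/min

Extent of reaction ξ = 0.365 × 1100 / 2 = 200.75 mol/h
Reaction term: ξ·ΔH°_rxn = 200.75 × -93.7 = -18810 kJ/h
Sensible, feed 92.9→25 °C: -7618.4 kJ/h
Outlet flows (mol/h): A 698.5, B 200.75
Sensible, products 25→82.3 °C: 7222.8 kJ/h
Q = ΔH = -19206 kJ/h = -5.335 kW
Heat removed = 320.1 kJ/min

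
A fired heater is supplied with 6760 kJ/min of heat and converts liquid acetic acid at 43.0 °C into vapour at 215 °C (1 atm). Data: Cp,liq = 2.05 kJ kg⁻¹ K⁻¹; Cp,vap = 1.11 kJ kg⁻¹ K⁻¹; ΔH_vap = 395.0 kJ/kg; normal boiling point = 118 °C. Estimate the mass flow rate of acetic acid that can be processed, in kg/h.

Δh = 2.05×(118−43.0) + 395.0 + 1.11×(215−118) = 656.42 kJ/kg
Q = 6760 kJ/min = 112.67 kJ/s = 405600 kJ/h
ṁ = Q/Δh = 405600 / 656.42 = 617.9 kg/h

ṁ = 618 kg/h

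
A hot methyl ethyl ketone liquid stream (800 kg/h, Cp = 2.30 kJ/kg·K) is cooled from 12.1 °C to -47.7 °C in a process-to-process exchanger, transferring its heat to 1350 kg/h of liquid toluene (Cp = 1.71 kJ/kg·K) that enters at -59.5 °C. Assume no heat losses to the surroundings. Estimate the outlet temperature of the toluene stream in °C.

T_c,out = -11.8 °C

Heat released by hot stream: Q = 800 × 2.30 × (12.1 − -47.7) = 110030 kJ/h
Energy balance on cold side (adiabatic exchanger): Q = ṁ_c·Cp_c·(T_c,out − T_c,in)
T_c,out = -59.5 + 110030/(1350 × 1.71) = -11.836 °C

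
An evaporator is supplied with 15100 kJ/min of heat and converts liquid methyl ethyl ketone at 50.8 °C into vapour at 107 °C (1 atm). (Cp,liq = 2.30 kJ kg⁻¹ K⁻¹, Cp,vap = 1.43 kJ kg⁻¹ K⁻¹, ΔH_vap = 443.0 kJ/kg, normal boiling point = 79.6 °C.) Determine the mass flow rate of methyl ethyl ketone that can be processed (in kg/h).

ṁ = 1650 kg/h

Δh = 2.30×(79.6−50.8) + 443.0 + 1.43×(107−79.6) = 548.42 kJ/kg
Q = 15100 kJ/min = 251.67 kJ/s = 906000 kJ/h
ṁ = Q/Δh = 906000 / 548.42 = 1652 kg/h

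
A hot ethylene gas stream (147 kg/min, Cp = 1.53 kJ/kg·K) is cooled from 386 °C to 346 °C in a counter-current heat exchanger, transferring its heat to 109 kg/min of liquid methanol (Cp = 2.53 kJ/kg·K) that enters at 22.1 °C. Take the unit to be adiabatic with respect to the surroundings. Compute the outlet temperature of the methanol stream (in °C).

Heat released by hot stream: Q = 147 × 1.53 × (386 − 346) = 8996.4 kJ/min
Energy balance on cold side (adiabatic exchanger): Q = ṁ_c·Cp_c·(T_c,out − T_c,in)
T_c,out = 22.1 + 8996.4/(109 × 2.53) = 54.723 °C

T_c,out = 54.7 °C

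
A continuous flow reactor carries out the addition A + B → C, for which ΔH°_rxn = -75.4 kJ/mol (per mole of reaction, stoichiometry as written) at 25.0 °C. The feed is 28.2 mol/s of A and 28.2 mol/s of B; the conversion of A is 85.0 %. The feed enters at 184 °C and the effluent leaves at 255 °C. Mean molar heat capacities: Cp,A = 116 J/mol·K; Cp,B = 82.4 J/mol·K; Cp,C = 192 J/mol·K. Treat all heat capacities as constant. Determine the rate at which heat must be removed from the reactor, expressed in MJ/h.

Q_out = 5200 MJ/h

Extent of reaction ξ = 0.850 × 28.2 = 23.97 mol/s
Reaction term: ξ·ΔH°_rxn = 23.97 × -75.4 = -1807.3 kJ/s
Sensible, feed 184→25 °C: -889.59 kJ/s
Outlet flows (mol/s): A 4.23, B 4.23, C 23.97
Sensible, products 25→255 °C: 1251.5 kJ/s
Q = ΔH = -1445.4 kJ/s = -1445.4 kW
Heat removed = 5203.4 MJ/h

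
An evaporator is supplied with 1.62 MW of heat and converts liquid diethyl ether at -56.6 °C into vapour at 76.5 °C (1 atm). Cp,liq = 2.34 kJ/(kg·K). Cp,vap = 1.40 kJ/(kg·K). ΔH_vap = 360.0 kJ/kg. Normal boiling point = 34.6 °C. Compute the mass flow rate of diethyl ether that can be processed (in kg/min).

ṁ = 154 kg/min

Δh = 2.34×(34.6−-56.6) + 360.0 + 1.40×(76.5−34.6) = 632.07 kJ/kg
Q = 1.62 MW = 1620 kJ/s = 97200 kJ/min
ṁ = Q/Δh = 97200 / 632.07 = 153.78 kg/min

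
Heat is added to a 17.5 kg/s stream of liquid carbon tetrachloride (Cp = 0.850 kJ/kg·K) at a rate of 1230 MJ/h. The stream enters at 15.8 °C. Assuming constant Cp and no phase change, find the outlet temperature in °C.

Q = 1230 MJ/h = 341.67 kJ/s
ΔT = Q/(ṁ·Cp) = 341.67/(17.5×0.850) = 22.969 K
T_out = 15.8 + 22.969 = 38.769 °C

T_out = 38.8 °C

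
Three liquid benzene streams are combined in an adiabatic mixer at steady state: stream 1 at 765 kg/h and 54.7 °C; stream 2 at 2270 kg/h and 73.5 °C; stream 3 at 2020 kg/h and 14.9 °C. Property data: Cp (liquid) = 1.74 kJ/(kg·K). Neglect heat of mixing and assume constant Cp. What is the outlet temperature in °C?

T_out = 47.2 °C

No heat crosses the boundary, so H_out = H_in.
T_out = Σ ṁᵢCp,ᵢTᵢ / Σ ṁᵢCp,ᵢ
      = 415490 / 8795.7 = 47.238 °C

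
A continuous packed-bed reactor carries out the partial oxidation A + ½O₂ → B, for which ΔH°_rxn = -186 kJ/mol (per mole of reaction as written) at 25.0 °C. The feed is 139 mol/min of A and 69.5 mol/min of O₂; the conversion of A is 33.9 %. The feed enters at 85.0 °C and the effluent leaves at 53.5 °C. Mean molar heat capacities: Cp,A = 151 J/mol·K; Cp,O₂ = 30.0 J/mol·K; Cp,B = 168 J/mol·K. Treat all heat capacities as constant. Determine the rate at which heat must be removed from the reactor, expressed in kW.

Q_out = 158 kW

Extent of reaction ξ = 0.339 × 139 = 47.121 mol/min
Reaction term: ξ·ΔH°_rxn = 47.121 × -186 = -8764.5 kJ/min
Sensible, feed 85.0→25 °C: -1384.4 kJ/min
Outlet flows (mol/min): A 91.879, O₂ 45.939, B 47.121
Sensible, products 25→53.5 °C: 660.29 kJ/min
Q = ΔH = -9488.7 kJ/min = -158.14 kW
Heat removed = 158.14 kW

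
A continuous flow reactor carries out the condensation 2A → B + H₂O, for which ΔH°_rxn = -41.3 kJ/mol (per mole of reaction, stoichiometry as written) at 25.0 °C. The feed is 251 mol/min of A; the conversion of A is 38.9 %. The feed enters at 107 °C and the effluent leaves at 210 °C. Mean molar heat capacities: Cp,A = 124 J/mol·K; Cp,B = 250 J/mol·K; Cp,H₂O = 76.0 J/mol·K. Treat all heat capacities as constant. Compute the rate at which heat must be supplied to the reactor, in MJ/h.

Extent of reaction ξ = 0.389 × 251 / 2 = 48.82 mol/min
Reaction term: ξ·ΔH°_rxn = 48.82 × -41.3 = -2016.2 kJ/min
Sensible, feed 107→25 °C: -2552.2 kJ/min
Outlet flows (mol/min): A 153.36, B 48.82, H₂O 48.82
Sensible, products 25→210 °C: 6462.4 kJ/min
Q = ΔH = 1894 kJ/min = 31.567 kW
Heat supplied = 113.64 MJ/h

Q_in = 114 MJ/h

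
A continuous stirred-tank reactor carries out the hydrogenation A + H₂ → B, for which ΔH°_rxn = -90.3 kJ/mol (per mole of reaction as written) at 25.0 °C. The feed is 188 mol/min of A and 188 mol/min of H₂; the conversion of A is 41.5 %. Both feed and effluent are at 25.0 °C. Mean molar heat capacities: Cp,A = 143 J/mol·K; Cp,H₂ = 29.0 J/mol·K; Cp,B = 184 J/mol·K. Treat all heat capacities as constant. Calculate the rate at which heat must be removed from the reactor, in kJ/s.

Extent of reaction ξ = 0.415 × 188 = 78.02 mol/min
Reaction term: ξ·ΔH°_rxn = 78.02 × -90.3 = -7045.2 kJ/min
Q = ΔH = -7045.2 kJ/min = -117.42 kW
Heat removed = 117.42 kJ/s

Q_out = 117 kJ/s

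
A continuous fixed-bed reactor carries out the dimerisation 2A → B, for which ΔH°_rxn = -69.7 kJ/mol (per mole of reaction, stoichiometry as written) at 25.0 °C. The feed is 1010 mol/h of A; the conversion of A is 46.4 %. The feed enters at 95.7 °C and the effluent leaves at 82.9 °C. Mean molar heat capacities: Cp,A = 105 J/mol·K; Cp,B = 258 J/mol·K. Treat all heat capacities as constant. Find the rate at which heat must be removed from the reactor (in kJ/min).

Q_out = 284 kJ/min

Extent of reaction ξ = 0.464 × 1010 / 2 = 234.32 mol/h
Reaction term: ξ·ΔH°_rxn = 234.32 × -69.7 = -16332 kJ/h
Sensible, feed 95.7→25 °C: -7497.7 kJ/h
Outlet flows (mol/h): A 541.36, B 234.32
Sensible, products 25→82.9 °C: 6791.5 kJ/h
Q = ΔH = -17038 kJ/h = -4.7329 kW
Heat removed = 283.97 kJ/min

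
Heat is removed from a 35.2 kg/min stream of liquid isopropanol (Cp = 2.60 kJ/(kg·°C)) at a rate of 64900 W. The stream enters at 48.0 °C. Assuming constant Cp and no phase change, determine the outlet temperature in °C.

Q = 64900 W = 3894 kJ/min
ΔT = Q/(ṁ·Cp) = 3894/(35.2×2.60) = 42.548 K
T_out = 48.0 − 42.548 = 5.4519 °C

T_out = 5.45 °C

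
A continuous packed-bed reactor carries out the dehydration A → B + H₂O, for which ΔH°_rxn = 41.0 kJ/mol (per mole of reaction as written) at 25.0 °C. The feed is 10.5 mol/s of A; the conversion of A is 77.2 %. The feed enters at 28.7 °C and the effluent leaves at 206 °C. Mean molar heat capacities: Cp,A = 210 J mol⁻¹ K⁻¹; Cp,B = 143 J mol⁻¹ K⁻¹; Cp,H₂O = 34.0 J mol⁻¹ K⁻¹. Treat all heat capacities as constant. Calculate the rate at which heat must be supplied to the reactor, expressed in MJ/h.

Q_in = 2430 MJ/h

Extent of reaction ξ = 0.772 × 10.5 = 8.106 mol/s
Reaction term: ξ·ΔH°_rxn = 8.106 × 41.0 = 332.35 kJ/s
Sensible, feed 28.7→25 °C: -8.1585 kJ/s
Outlet flows (mol/s): A 2.394, B 8.106, H₂O 8.106
Sensible, products 25→206 °C: 350.69 kJ/s
Q = ΔH = 674.88 kJ/s = 674.88 kW
Heat supplied = 2429.6 MJ/h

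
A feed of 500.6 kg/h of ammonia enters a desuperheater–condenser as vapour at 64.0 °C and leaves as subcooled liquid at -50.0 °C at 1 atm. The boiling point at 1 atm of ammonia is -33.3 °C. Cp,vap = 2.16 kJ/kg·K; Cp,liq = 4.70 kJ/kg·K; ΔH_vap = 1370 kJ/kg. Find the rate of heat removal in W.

Q_c = 231000 W

vapour 64.0→-33.3 °C: -210.17 kJ/kg
condensation at -33.3 °C: -1370 kJ/kg
liquid -33.3→-50.0 °C: -78.49 kJ/kg
Δh = -210.17 + -1370 + -78.49 = -1658.7 kJ/kg
Q = ṁ·Δh = 500.6 kg/h × -1658.7 kJ/kg = -830320 kJ/h
|Q| = 230.65 kW = 230650 W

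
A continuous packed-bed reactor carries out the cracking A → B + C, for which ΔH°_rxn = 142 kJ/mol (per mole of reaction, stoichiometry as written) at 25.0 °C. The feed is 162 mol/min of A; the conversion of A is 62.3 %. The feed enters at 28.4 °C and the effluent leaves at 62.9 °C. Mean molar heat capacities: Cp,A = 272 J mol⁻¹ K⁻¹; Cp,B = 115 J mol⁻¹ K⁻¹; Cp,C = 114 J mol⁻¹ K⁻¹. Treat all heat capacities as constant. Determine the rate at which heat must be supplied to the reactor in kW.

Extent of reaction ξ = 0.623 × 162 = 100.93 mol/min
Reaction term: ξ·ΔH°_rxn = 100.93 × 142 = 14331 kJ/min
Sensible, feed 28.4→25 °C: -149.82 kJ/min
Outlet flows (mol/min): A 61.074, B 100.93, C 100.93
Sensible, products 25→62.9 °C: 1505.5 kJ/min
Q = ΔH = 15687 kJ/min = 261.45 kW
Heat supplied = 261.45 kW

Q_in = 261 kW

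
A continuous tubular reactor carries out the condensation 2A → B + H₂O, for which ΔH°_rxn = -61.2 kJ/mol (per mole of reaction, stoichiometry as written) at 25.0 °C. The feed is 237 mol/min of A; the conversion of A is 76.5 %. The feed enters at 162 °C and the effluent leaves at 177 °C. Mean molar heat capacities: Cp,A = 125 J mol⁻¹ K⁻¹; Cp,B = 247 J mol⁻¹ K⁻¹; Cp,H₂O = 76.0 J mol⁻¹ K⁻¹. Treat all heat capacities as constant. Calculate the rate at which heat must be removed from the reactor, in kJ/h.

Extent of reaction ξ = 0.765 × 237 / 2 = 90.653 mol/min
Reaction term: ξ·ΔH°_rxn = 90.653 × -61.2 = -5547.9 kJ/min
Sensible, feed 162→25 °C: -4058.6 kJ/min
Outlet flows (mol/min): A 55.695, B 90.653, H₂O 90.653
Sensible, products 25→177 °C: 5508.9 kJ/min
Q = ΔH = -4097.7 kJ/min = -68.295 kW
Heat removed = 245860 kJ/h

Q_out = 246000 kJ/h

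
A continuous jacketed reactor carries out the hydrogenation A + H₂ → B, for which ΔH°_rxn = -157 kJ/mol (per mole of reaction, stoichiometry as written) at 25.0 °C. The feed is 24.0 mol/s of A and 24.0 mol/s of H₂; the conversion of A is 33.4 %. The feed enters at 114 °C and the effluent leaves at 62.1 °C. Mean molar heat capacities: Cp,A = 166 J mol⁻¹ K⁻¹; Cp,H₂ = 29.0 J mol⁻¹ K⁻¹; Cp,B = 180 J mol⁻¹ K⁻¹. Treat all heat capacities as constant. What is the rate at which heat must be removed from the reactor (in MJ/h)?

Extent of reaction ξ = 0.334 × 24.0 = 8.016 mol/s
Reaction term: ξ·ΔH°_rxn = 8.016 × -157 = -1258.5 kJ/s
Sensible, feed 114→25 °C: -416.52 kJ/s
Outlet flows (mol/s): A 15.984, H₂ 15.984, B 8.016
Sensible, products 25→62.1 °C: 169.17 kJ/s
Q = ΔH = -1505.9 kJ/s = -1505.9 kW
Heat removed = 5421.1 MJ/h

Q_out = 5420 MJ/h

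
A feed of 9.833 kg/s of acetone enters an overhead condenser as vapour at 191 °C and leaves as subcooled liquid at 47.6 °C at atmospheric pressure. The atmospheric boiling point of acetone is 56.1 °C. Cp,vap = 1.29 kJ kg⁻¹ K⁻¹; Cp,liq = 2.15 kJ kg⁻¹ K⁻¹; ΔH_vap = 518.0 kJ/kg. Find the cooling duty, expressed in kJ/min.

vapour 191→56.1 °C: -174.02 kJ/kg
condensation at 56.1 °C: -518 kJ/kg
liquid 56.1→47.6 °C: -18.275 kJ/kg
Δh = -174.02 + -518 + -18.275 = -710.3 kJ/kg
Q = ṁ·Δh = 9.833 kg/s × -710.3 kJ/kg = -6984.3 kJ/s
|Q| = 6984.3 kW = 419060 kJ/min

Q_c = 419000 kJ/min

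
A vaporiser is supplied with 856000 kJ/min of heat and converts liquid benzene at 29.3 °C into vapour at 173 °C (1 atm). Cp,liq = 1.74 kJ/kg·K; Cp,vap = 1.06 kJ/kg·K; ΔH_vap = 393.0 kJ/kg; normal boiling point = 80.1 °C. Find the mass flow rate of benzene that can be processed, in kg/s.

Δh = 1.74×(80.1−29.3) + 393.0 + 1.06×(173−80.1) = 579.87 kJ/kg
Q = 856000 kJ/min = 14267 kJ/s = 14267 kJ/s
ṁ = Q/Δh = 14267 / 579.87 = 24.603 kg/s

ṁ = 24.6 kg/s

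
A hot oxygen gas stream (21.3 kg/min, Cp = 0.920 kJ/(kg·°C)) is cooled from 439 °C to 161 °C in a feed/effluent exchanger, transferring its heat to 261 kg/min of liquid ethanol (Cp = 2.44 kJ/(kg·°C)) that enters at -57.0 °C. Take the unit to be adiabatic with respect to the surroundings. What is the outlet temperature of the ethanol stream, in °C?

T_c,out = -48.4 °C

Heat released by hot stream: Q = 21.3 × 0.920 × (439 − 161) = 5447.7 kJ/min
Energy balance on cold side (adiabatic exchanger): Q = ṁ_c·Cp_c·(T_c,out − T_c,in)
T_c,out = -57.0 + 5447.7/(261 × 2.44) = -48.446 °C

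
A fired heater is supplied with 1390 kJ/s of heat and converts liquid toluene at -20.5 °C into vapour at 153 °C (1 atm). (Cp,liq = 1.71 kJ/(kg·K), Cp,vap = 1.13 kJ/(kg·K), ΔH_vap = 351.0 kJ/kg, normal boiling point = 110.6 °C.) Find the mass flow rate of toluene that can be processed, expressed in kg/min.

Δh = 1.71×(110.6−-20.5) + 351.0 + 1.13×(153−110.6) = 623.09 kJ/kg
Q = 1390 kJ/s = 1390 kJ/s = 83400 kJ/min
ṁ = Q/Δh = 83400 / 623.09 = 133.85 kg/min

ṁ = 134 kg/min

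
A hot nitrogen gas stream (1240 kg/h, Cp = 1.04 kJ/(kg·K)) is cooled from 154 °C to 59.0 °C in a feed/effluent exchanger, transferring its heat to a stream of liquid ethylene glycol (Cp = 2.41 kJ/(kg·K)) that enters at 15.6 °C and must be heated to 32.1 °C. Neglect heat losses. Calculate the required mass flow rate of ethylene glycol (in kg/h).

Heat released by hot stream: Q = 1240 × 1.04 × (154 − 59.0) = 122510 kJ/h
Energy balance on cold side (adiabatic exchanger): Q = ṁ_c·Cp_c·(T_c,out − T_c,in)
ṁ_c = 122510 / [2.41 × (32.1 − 15.6)] = 3080.9 kg/h

ṁ_c = 3080 kg/h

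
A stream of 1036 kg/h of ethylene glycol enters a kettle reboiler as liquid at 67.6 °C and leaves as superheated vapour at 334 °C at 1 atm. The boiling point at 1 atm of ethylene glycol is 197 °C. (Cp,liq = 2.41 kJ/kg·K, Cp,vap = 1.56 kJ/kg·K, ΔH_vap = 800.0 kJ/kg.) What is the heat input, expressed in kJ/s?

liquid 67.6→197 °C: 311.85 kJ/kg
vaporisation at 197 °C: 800 kJ/kg
vapour 197→334 °C: 213.72 kJ/kg
Δh = 311.85 + 800 + 213.72 = 1325.6 kJ/kg
Q = ṁ·Δh = 1036 kg/h × 1325.6 kJ/kg = 1.3733e+06 kJ/h
|Q| = 381.47 kW

Q = 381 kJ/s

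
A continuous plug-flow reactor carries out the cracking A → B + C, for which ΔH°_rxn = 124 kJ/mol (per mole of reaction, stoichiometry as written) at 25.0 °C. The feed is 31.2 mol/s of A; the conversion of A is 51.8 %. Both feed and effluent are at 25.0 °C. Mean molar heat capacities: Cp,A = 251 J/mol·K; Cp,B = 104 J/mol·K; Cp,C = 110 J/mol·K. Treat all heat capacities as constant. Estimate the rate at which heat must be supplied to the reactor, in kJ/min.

Extent of reaction ξ = 0.518 × 31.2 = 16.162 mol/s
Reaction term: ξ·ΔH°_rxn = 16.162 × 124 = 2004 kJ/s
Q = ΔH = 2004 kJ/s = 2004 kW
Heat supplied = 120240 kJ/min

Q_in = 120000 kJ/min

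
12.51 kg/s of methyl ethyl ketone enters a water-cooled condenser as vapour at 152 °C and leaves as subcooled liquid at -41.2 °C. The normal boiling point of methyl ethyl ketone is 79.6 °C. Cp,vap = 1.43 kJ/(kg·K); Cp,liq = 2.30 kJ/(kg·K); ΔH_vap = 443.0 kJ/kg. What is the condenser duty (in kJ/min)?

Q_c = 619000 kJ/min

vapour 152→79.6 °C: -103.53 kJ/kg
condensation at 79.6 °C: -443 kJ/kg
liquid 79.6→-41.2 °C: -277.84 kJ/kg
Δh = -103.53 + -443 + -277.84 = -824.37 kJ/kg
Q = ṁ·Δh = 12.51 kg/s × -824.37 kJ/kg = -10313 kJ/s
|Q| = 10313 kW = 618770 kJ/min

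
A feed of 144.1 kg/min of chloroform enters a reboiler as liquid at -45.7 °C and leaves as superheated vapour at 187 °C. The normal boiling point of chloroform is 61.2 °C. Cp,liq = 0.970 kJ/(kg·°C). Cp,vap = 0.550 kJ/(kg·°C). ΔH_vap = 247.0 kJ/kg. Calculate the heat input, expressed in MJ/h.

Q = 3630 MJ/h

liquid -45.7→61.2 °C: 103.69 kJ/kg
vaporisation at 61.2 °C: 247 kJ/kg
vapour 61.2→187 °C: 69.19 kJ/kg
Δh = 103.69 + 247 + 69.19 = 419.88 kJ/kg
Q = ṁ·Δh = 144.1 kg/min × 419.88 kJ/kg = 60505 kJ/min
|Q| = 1008.4 kW = 3630.3 MJ/h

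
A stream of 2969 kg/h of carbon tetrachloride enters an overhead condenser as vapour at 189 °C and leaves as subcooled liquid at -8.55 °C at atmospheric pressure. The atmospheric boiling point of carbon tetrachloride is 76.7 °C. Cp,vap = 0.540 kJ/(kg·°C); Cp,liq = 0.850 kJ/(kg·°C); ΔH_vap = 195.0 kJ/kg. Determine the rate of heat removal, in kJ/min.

vapour 189→76.7 °C: -60.642 kJ/kg
condensation at 76.7 °C: -195 kJ/kg
liquid 76.7→-8.55 °C: -72.462 kJ/kg
Δh = -60.642 + -195 + -72.462 = -328.1 kJ/kg
Q = ṁ·Δh = 2969 kg/h × -328.1 kJ/kg = -974140 kJ/h
|Q| = 270.6 kW = 16236 kJ/min

Q_c = 16200 kJ/min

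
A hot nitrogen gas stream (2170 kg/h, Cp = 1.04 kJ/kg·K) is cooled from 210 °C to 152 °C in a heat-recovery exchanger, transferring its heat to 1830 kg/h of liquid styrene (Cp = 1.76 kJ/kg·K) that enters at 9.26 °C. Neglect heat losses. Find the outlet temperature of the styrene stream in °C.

Heat released by hot stream: Q = 2170 × 1.04 × (210 − 152) = 130890 kJ/h
Energy balance on cold side (adiabatic exchanger): Q = ṁ_c·Cp_c·(T_c,out − T_c,in)
T_c,out = 9.26 + 130890/(1830 × 1.76) = 49.9 °C

T_c,out = 49.9 °C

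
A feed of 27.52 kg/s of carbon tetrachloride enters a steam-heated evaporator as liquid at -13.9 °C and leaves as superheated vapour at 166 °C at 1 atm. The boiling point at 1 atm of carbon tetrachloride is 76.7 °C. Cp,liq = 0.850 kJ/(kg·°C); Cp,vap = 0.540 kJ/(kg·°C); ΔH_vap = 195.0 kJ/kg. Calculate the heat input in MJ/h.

liquid -13.9→76.7 °C: 77.01 kJ/kg
vaporisation at 76.7 °C: 195 kJ/kg
vapour 76.7→166 °C: 48.222 kJ/kg
Δh = 77.01 + 195 + 48.222 = 320.23 kJ/kg
Q = ṁ·Δh = 27.52 kg/s × 320.23 kJ/kg = 8812.8 kJ/s
|Q| = 8812.8 kW = 31726 MJ/h

Q = 31700 MJ/h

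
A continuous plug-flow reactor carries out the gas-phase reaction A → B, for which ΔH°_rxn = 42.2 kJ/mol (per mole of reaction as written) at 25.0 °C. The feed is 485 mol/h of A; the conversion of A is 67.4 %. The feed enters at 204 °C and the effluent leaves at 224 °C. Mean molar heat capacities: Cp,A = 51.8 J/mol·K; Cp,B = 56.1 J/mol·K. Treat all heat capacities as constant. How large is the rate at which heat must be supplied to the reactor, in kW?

Extent of reaction ξ = 0.674 × 485 = 326.89 mol/h
Reaction term: ξ·ΔH°_rxn = 326.89 × 42.2 = 13795 kJ/h
Sensible, feed 204→25 °C: -4497 kJ/h
Outlet flows (mol/h): A 158.11, B 326.89
Sensible, products 25→224 °C: 5279.2 kJ/h
Q = ΔH = 14577 kJ/h = 4.0491 kW
Heat supplied = 4.0491 kW

Q_in = 4.05 kW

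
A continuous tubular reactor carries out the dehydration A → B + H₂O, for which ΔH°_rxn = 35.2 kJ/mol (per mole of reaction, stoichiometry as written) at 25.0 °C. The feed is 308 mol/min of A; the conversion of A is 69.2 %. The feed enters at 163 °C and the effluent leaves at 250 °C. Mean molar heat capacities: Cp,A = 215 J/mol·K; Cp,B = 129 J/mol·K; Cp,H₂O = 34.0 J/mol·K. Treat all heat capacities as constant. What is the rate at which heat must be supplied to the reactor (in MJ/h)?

Extent of reaction ξ = 0.692 × 308 = 213.14 mol/min
Reaction term: ξ·ΔH°_rxn = 213.14 × 35.2 = 7502.4 kJ/min
Sensible, feed 163→25 °C: -9138.4 kJ/min
Outlet flows (mol/min): A 94.864, B 213.14, H₂O 213.14
Sensible, products 25→250 °C: 12406 kJ/min
Q = ΔH = 10770 kJ/min = 179.5 kW
Heat supplied = 646.19 MJ/h

Q_in = 646 MJ/h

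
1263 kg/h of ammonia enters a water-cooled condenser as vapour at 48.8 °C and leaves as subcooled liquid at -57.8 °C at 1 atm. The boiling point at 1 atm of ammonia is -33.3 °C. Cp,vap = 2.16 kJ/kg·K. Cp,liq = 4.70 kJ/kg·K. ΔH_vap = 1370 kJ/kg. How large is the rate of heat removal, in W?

Q_c = 583000 W

vapour 48.8→-33.3 °C: -177.34 kJ/kg
condensation at -33.3 °C: -1370 kJ/kg
liquid -33.3→-57.8 °C: -115.15 kJ/kg
Δh = -177.34 + -1370 + -115.15 = -1662.5 kJ/kg
Q = ṁ·Δh = 1263 kg/h × -1662.5 kJ/kg = -2.0997e+06 kJ/h
|Q| = 583.26 kW = 583260 W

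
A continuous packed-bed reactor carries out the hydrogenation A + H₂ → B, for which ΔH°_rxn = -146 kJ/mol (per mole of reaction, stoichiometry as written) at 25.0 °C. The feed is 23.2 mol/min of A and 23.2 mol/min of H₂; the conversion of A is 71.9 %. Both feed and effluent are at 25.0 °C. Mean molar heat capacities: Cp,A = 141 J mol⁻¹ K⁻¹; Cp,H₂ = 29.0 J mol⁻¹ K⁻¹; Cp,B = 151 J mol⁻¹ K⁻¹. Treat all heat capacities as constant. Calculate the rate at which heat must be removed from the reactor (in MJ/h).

Extent of reaction ξ = 0.719 × 23.2 = 16.681 mol/min
Reaction term: ξ·ΔH°_rxn = 16.681 × -146 = -2435.4 kJ/min
Q = ΔH = -2435.4 kJ/min = -40.59 kW
Heat removed = 146.12 MJ/h

Q_out = 146 MJ/h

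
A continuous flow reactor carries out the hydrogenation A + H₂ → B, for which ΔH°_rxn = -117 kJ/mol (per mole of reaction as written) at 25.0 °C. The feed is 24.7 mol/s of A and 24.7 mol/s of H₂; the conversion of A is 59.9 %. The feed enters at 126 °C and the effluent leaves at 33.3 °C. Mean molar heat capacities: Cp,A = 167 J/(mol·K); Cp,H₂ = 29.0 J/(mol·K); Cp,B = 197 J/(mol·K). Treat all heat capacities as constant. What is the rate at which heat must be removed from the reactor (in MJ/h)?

Q_out = 7850 MJ/h

Extent of reaction ξ = 0.599 × 24.7 = 14.795 mol/s
Reaction term: ξ·ΔH°_rxn = 14.795 × -117 = -1731.1 kJ/s
Sensible, feed 126→25 °C: -488.96 kJ/s
Outlet flows (mol/s): A 9.9047, H₂ 9.9047, B 14.795
Sensible, products 25→33.3 °C: 40.305 kJ/s
Q = ΔH = -2179.7 kJ/s = -2179.7 kW
Heat removed = 7846.9 MJ/h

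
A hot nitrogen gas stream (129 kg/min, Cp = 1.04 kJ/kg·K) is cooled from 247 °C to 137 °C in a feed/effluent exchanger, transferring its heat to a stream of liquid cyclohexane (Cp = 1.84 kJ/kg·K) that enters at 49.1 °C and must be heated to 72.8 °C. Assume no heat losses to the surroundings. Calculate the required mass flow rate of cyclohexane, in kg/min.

ṁ_c = 338 kg/min

Heat released by hot stream: Q = 129 × 1.04 × (247 − 137) = 14758 kJ/min
Energy balance on cold side (adiabatic exchanger): Q = ṁ_c·Cp_c·(T_c,out − T_c,in)
ṁ_c = 14758 / [1.84 × (72.8 − 49.1)] = 338.41 kg/min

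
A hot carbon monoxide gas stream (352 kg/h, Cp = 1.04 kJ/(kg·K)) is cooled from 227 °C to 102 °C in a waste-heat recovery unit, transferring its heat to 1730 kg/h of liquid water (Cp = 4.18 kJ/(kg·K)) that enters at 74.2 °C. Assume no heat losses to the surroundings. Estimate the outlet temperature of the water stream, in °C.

Heat released by hot stream: Q = 352 × 1.04 × (227 − 102) = 45760 kJ/h
Energy balance on cold side (adiabatic exchanger): Q = ṁ_c·Cp_c·(T_c,out − T_c,in)
T_c,out = 74.2 + 45760/(1730 × 4.18) = 80.528 °C

T_c,out = 80.5 °C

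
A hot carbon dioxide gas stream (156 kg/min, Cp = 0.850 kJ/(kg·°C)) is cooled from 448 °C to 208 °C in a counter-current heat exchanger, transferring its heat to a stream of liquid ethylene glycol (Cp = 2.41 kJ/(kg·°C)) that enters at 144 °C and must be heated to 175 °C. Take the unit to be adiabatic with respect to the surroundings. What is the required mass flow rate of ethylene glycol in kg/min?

Heat released by hot stream: Q = 156 × 0.850 × (448 − 208) = 31824 kJ/min
Energy balance on cold side (adiabatic exchanger): Q = ṁ_c·Cp_c·(T_c,out − T_c,in)
ṁ_c = 31824 / [2.41 × (175 − 144)] = 425.97 kg/min

ṁ_c = 426 kg/min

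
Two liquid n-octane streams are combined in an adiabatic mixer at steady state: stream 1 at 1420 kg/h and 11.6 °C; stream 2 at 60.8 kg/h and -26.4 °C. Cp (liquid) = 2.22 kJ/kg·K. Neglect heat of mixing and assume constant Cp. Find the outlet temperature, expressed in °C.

T_out = 10.0 °C

No heat crosses the boundary, so H_out = H_in.
T_out = Σ ṁᵢCp,ᵢTᵢ / Σ ṁᵢCp,ᵢ
      = 33004 / 3287.4 = 10.04 °C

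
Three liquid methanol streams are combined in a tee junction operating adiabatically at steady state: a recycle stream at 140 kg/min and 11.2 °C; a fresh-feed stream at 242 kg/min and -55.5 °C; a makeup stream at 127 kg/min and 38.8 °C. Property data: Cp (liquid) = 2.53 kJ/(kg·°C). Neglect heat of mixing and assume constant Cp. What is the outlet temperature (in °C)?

T_out = -13.6 °C

Adiabatic, steady state ⇒ Σ ṁᵢCp,ᵢ(T_out − Tᵢ) = 0
T_out = Σ ṁᵢCp,ᵢTᵢ / Σ ṁᵢCp,ᵢ
      = -17547 / 1287.8 = -13.626 °C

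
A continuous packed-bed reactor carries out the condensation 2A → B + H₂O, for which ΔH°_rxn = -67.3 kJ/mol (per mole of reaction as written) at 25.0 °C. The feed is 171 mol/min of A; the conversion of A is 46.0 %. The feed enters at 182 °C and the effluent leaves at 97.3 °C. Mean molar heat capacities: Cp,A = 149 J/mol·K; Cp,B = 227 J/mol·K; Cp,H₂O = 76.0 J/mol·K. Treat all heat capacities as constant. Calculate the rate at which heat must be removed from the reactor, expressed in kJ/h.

Q_out = 287000 kJ/h

Extent of reaction ξ = 0.460 × 171 / 2 = 39.33 mol/min
Reaction term: ξ·ΔH°_rxn = 39.33 × -67.3 = -2646.9 kJ/min
Sensible, feed 182→25 °C: -4000.2 kJ/min
Outlet flows (mol/min): A 92.34, B 39.33, H₂O 39.33
Sensible, products 25→97.3 °C: 1856.3 kJ/min
Q = ΔH = -4790.8 kJ/min = -79.846 kW
Heat removed = 287450 kJ/h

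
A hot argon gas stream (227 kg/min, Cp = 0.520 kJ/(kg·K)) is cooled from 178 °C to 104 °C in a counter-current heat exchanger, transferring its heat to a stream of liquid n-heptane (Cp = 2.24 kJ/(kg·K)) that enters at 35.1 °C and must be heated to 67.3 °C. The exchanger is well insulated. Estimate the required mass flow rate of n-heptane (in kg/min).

ṁ_c = 121 kg/min

Heat released by hot stream: Q = 227 × 0.520 × (178 − 104) = 8735 kJ/min
Energy balance on cold side (adiabatic exchanger): Q = ṁ_c·Cp_c·(T_c,out − T_c,in)
ṁ_c = 8735 / [2.24 × (67.3 − 35.1)] = 121.1 kg/min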